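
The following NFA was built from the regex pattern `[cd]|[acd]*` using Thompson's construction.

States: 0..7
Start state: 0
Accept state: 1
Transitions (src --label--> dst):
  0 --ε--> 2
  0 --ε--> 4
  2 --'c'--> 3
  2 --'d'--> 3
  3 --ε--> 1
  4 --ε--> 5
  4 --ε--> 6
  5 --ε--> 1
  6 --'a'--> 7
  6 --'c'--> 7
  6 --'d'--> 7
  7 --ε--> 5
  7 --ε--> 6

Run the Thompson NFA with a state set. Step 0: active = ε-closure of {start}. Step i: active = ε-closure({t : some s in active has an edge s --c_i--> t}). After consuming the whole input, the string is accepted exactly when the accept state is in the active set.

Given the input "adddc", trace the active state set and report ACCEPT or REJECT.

Answer: ACCEPT

Steps:
S₀ = ε-closure({0}) = {0,1,2,4,5,6}
'a' @ 1: {1,5,6,7}  (accept∈set)
'd' @ 2: {1,5,6,7}  (accept∈set)
'd' @ 3: {1,5,6,7}  (accept∈set)
'd' @ 4: {1,5,6,7}  (accept∈set)
'c' @ 5: {1,5,6,7}  (accept∈set)
end set {1,5,6,7} — state 1 in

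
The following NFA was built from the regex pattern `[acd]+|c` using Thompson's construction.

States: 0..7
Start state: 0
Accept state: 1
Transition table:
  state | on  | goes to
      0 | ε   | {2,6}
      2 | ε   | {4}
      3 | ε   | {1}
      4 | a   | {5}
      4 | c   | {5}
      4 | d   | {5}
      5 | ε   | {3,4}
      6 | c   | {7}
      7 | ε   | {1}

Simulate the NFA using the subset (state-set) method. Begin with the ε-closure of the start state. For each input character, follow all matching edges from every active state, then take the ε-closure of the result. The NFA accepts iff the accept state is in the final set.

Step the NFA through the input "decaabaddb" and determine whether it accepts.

Answer: REJECT

Steps:
start: ε-closure({0}) = {0,2,4,6}
'd' @ 1: {1,3,4,5}  ✓accept
'e' @ 2: {}  — state set empty
rest 'caabaddb' ignored (set empty)
end set {} — state 1 not in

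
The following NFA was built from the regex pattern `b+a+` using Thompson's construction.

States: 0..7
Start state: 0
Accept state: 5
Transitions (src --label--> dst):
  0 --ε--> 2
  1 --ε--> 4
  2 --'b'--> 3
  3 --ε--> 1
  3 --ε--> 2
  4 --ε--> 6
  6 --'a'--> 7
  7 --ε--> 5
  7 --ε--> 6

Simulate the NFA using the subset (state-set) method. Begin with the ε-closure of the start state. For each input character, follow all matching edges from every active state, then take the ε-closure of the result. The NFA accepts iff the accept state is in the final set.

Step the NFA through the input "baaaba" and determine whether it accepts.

Answer: REJECT

Steps:
start: ε-closure({0}) = {0,2}
'b' @ 1: {1,2,3,4,6}
'a' @ 2: {5,6,7}  [accepting]
'a' @ 3: {5,6,7}  [accepting]
'a' @ 4: {5,6,7}  [accepting]
'b' @ 5: {}  — state set empty
rest 'a' ignored (set empty)
final: {}; accept 5 not in set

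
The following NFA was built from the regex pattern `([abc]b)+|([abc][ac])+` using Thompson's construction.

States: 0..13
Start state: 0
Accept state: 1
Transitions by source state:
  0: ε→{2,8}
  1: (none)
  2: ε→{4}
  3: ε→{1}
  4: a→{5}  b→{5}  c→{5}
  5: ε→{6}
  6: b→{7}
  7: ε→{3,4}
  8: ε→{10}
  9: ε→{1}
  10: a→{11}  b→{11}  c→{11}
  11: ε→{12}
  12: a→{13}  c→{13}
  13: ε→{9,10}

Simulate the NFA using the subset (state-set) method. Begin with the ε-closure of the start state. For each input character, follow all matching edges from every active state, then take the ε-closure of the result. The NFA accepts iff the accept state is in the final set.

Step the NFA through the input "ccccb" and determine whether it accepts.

Answer: REJECT

Derivation:
start: ε-closure({0}) = {0,2,4,8,10}
'c' @ 1: {5,6,11,12}
'c' @ 2: {1,9,10,13}  (accept∈set)
'c' @ 3: {11,12}
'c' @ 4: {1,9,10,13}  (accept∈set)
'b' @ 5: {11,12}
end set {11,12} — state 1 not in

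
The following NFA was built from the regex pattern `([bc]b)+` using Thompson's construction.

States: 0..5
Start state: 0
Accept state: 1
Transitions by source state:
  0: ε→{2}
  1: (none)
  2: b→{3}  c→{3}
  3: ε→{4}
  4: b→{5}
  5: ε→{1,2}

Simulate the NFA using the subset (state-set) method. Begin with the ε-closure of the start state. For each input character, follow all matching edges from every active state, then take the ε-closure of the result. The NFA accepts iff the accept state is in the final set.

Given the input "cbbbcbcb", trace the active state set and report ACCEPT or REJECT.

start: ε-closure({0}) = {0,2}
'c' @ 1: {3,4}
'b' @ 2: {1,2,5}  [accepting]
'b' @ 3: {3,4}
'b' @ 4: {1,2,5}  [accepting]
'c' @ 5: {3,4}
'b' @ 6: {1,2,5}  [accepting]
'c' @ 7: {3,4}
'b' @ 8: {1,2,5}  [accepting]
final: {1,2,5}; accept 1 in set

Answer: ACCEPT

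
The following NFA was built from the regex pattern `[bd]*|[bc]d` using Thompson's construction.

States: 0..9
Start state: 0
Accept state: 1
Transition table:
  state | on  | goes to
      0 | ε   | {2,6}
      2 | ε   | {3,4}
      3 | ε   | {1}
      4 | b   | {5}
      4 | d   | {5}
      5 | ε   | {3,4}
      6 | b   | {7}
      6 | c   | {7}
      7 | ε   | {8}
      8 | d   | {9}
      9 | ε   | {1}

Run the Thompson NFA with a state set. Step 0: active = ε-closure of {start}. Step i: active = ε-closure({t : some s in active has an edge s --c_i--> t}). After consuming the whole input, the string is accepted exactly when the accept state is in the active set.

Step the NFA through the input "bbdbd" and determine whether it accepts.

Answer: ACCEPT

Steps:
S₀ = ε-closure({0}) = {0,1,2,3,4,6}
'b' @ 1: {1,3,4,5,7,8}  ✓accept
'b' @ 2: {1,3,4,5}  ✓accept
'd' @ 3: {1,3,4,5}  ✓accept
'b' @ 4: {1,3,4,5}  ✓accept
'd' @ 5: {1,3,4,5}  ✓accept
after full input: {1,3,4,5}  (accept=1 in)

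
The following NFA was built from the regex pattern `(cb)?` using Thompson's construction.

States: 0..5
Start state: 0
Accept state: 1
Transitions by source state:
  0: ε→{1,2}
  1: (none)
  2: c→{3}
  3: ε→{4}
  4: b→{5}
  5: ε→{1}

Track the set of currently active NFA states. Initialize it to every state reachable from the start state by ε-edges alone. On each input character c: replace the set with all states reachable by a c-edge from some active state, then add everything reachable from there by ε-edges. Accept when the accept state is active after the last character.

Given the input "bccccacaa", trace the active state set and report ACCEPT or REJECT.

Answer: REJECT

Steps:
initial (ε-close {0}): {0,1,2}
'b' @ 1: {}  — no active states
rest 'ccccacaa' ignored (set empty)
final: {}; accept 1 not in set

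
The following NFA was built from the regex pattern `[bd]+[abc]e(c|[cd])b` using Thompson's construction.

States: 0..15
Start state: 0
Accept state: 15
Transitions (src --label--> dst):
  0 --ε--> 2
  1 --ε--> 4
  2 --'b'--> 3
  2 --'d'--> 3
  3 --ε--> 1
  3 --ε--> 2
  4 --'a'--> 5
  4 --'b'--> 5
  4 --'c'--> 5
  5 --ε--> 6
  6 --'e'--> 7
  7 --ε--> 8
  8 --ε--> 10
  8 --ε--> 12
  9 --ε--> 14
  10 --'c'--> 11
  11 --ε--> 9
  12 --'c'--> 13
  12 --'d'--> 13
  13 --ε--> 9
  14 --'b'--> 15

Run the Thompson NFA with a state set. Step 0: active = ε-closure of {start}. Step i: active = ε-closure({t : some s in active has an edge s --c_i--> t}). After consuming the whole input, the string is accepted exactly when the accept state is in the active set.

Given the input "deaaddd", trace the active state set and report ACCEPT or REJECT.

Answer: REJECT

Derivation:
S₀ = ε-closure({0}) = {0,2}
'd' @ 1: {1,2,3,4}
'e' @ 2: {}  — state set empty
rest 'aaddd' ignored (set empty)
final: {}; accept 15 not in set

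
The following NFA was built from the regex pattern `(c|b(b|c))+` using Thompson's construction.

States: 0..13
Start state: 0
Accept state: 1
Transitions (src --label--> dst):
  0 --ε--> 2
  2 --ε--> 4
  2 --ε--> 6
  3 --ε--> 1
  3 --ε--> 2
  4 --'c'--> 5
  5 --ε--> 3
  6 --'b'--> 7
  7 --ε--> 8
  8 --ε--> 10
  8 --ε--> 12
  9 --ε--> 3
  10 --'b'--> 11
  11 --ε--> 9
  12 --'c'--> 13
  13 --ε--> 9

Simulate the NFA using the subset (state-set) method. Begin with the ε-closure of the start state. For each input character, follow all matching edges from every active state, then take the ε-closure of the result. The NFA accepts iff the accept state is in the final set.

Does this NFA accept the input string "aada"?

initial (ε-close {0}): {0,2,4,6}
'a' @ 1: {}  — dead — no transitions
rest 'ada' ignored (set empty)
after full input: {}  (accept=1 not in)

Answer: REJECT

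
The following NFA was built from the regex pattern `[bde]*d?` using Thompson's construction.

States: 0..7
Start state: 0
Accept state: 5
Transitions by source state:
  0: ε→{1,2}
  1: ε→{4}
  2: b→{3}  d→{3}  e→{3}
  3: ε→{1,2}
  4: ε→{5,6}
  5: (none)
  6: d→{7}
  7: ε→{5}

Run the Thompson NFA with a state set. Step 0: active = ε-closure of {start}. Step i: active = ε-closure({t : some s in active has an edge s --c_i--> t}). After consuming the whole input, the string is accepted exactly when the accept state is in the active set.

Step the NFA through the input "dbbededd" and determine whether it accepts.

S₀ = ε-closure({0}) = {0,1,2,4,5,6}
'd' @ 1: {1,2,3,4,5,6,7}  (accept∈set)
'b' @ 2: {1,2,3,4,5,6}  (accept∈set)
'b' @ 3: {1,2,3,4,5,6}  (accept∈set)
'e' @ 4: {1,2,3,4,5,6}  (accept∈set)
'd' @ 5: {1,2,3,4,5,6,7}  (accept∈set)
'e' @ 6: {1,2,3,4,5,6}  (accept∈set)
'd' @ 7: {1,2,3,4,5,6,7}  (accept∈set)
'd' @ 8: {1,2,3,4,5,6,7}  (accept∈set)
final: {1,2,3,4,5,6,7}; accept 5 in set

Answer: ACCEPT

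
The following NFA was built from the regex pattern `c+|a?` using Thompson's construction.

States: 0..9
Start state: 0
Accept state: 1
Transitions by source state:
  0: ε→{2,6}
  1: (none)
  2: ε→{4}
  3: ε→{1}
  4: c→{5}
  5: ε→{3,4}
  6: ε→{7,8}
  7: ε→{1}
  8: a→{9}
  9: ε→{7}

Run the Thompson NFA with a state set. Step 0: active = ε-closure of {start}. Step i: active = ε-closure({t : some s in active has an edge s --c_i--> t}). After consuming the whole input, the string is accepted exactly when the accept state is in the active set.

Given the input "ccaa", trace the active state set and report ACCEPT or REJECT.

start: ε-closure({0}) = {0,1,2,4,6,7,8}
'c' @ 1: {1,3,4,5}  (accept∈set)
'c' @ 2: {1,3,4,5}  (accept∈set)
'a' @ 3: {}  — dead — no transitions
rest 'a' ignored (set empty)
after full input: {}  (accept=1 not in)

Answer: REJECT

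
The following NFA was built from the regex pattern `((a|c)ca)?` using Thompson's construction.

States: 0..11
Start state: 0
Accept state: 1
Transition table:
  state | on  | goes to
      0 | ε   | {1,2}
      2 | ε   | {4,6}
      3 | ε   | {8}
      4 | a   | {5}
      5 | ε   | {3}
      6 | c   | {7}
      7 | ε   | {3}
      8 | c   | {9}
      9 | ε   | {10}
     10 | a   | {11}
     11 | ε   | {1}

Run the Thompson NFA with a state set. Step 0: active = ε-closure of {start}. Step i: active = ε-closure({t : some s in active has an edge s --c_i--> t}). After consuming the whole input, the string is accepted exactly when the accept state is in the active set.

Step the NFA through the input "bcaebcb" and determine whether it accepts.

S₀ = ε-closure({0}) = {0,1,2,4,6}
'b' @ 1: {}  — dead — no transitions
rest 'caebcb' ignored (set empty)
after full input: {}  (accept=1 not in)

Answer: REJECT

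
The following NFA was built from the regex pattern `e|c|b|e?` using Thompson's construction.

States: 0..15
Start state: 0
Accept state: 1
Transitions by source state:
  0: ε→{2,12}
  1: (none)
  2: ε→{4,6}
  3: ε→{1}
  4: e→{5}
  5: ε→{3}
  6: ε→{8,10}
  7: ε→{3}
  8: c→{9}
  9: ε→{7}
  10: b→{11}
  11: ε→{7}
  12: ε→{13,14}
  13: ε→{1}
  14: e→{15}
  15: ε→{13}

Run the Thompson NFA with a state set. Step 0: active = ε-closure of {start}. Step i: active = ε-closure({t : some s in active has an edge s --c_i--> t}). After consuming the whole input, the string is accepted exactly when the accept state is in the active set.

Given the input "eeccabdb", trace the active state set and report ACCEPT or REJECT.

S₀ = ε-closure({0}) = {0,1,2,4,6,8,10,12,13,14}
'e' @ 1: {1,3,5,13,15}  [accepting]
'e' @ 2: {}  — no active states
rest 'ccabdb' ignored (set empty)
after full input: {}  (accept=1 not in)

Answer: REJECT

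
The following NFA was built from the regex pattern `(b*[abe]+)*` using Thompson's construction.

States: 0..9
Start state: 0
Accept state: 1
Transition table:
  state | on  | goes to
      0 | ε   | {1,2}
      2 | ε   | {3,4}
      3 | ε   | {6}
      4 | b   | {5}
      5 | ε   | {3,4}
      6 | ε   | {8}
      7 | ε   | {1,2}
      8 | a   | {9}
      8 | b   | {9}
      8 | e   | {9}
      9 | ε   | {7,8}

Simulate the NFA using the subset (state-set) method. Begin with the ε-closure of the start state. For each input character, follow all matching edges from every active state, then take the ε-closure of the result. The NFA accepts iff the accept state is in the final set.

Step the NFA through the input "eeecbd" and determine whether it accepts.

Answer: REJECT

Derivation:
initial (ε-close {0}): {0,1,2,3,4,6,8}
'e' @ 1: {1,2,3,4,6,7,8,9}  [accepting]
'e' @ 2: {1,2,3,4,6,7,8,9}  [accepting]
'e' @ 3: {1,2,3,4,6,7,8,9}  [accepting]
'c' @ 4: {}  — dead — no transitions
rest 'bd' ignored (set empty)
final: {}; accept 1 not in set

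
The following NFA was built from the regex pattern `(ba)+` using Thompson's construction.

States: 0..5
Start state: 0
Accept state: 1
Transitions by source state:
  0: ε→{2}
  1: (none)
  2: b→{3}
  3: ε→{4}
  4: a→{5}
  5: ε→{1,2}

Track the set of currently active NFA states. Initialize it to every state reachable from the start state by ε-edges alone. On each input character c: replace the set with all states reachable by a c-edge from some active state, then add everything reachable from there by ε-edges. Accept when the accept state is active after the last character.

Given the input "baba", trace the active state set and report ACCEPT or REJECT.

start: ε-closure({0}) = {0,2}
'b' @ 1: {3,4}
'a' @ 2: {1,2,5}  [accepting]
'b' @ 3: {3,4}
'a' @ 4: {1,2,5}  [accepting]
end set {1,2,5} — state 1 in

Answer: ACCEPT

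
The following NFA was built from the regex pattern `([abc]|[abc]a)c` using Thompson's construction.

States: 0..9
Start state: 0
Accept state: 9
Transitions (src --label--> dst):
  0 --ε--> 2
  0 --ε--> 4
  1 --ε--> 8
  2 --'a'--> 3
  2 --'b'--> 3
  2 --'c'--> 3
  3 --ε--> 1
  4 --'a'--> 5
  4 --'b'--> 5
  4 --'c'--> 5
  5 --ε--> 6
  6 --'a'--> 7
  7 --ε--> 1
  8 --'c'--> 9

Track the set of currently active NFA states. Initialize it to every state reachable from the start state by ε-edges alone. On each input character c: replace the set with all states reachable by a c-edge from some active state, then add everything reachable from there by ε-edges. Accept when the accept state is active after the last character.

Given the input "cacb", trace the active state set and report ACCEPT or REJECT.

Answer: REJECT

Trace:
start: ε-closure({0}) = {0,2,4}
'c' @ 1: {1,3,5,6,8}
'a' @ 2: {1,7,8}
'c' @ 3: {9}  [accepting]
'b' @ 4: {}  — no active states
final: {}; accept 9 not in set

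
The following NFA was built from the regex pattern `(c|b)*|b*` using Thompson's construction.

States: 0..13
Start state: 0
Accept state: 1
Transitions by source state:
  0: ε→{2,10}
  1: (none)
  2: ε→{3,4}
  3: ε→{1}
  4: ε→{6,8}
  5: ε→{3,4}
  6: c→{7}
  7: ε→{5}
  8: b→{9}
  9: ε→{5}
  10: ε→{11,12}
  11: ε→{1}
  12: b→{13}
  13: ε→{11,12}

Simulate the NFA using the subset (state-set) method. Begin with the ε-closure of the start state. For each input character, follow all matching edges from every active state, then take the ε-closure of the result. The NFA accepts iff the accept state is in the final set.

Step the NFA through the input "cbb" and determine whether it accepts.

Answer: ACCEPT

Steps:
initial (ε-close {0}): {0,1,2,3,4,6,8,10,11,12}
'c' @ 1: {1,3,4,5,6,7,8}  ✓accept
'b' @ 2: {1,3,4,5,6,8,9}  ✓accept
'b' @ 3: {1,3,4,5,6,8,9}  ✓accept
final: {1,3,4,5,6,8,9}; accept 1 in set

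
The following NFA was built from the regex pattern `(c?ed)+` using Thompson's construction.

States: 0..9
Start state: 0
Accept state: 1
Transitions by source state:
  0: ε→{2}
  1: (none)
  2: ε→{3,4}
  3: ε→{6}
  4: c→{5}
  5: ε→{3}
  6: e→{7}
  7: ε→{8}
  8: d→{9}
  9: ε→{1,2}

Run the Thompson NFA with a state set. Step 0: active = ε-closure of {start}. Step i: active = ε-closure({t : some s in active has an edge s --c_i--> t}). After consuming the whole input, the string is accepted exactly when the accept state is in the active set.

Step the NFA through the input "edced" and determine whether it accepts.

initial (ε-close {0}): {0,2,3,4,6}
'e' @ 1: {7,8}
'd' @ 2: {1,2,3,4,6,9}  [accepting]
'c' @ 3: {3,5,6}
'e' @ 4: {7,8}
'd' @ 5: {1,2,3,4,6,9}  [accepting]
end set {1,2,3,4,6,9} — state 1 in

Answer: ACCEPT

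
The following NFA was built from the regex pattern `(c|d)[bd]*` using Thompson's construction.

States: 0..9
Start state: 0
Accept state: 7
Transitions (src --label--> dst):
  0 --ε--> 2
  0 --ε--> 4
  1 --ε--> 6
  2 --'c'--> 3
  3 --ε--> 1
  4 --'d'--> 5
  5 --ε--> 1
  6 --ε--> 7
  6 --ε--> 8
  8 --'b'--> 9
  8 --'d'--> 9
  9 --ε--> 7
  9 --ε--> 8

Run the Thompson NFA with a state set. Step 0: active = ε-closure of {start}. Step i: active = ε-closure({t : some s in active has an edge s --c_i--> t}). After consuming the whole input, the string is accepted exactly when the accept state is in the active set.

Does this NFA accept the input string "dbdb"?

initial (ε-close {0}): {0,2,4}
'd' @ 1: {1,5,6,7,8}  [accepting]
'b' @ 2: {7,8,9}  [accepting]
'd' @ 3: {7,8,9}  [accepting]
'b' @ 4: {7,8,9}  [accepting]
final: {7,8,9}; accept 7 in set

Answer: ACCEPT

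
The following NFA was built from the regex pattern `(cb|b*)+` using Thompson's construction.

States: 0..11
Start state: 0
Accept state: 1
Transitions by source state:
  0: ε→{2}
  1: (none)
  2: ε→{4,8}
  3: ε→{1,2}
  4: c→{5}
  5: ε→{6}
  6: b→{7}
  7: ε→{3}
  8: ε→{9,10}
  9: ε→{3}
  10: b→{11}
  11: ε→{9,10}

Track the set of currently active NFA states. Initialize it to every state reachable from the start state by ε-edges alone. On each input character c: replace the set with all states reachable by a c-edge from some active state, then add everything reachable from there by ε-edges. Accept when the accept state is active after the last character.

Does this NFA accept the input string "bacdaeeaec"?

Answer: REJECT

Derivation:
S₀ = ε-closure({0}) = {0,1,2,3,4,8,9,10}
'b' @ 1: {1,2,3,4,8,9,10,11}  ✓accept
'a' @ 2: {}  — dead — no transitions
rest 'cdaeeaec' ignored (set empty)
end set {} — state 1 not in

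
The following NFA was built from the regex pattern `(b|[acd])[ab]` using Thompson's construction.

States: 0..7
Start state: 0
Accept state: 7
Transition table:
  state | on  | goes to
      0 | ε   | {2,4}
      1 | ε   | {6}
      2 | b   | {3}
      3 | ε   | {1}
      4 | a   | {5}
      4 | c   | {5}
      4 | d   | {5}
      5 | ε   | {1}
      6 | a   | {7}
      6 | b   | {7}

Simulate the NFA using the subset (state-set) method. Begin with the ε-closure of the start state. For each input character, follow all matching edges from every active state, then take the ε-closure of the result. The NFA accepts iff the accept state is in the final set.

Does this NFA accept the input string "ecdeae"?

S₀ = ε-closure({0}) = {0,2,4}
'e' @ 1: {}  — state set empty
rest 'cdeae' ignored (set empty)
end set {} — state 7 not in

Answer: REJECT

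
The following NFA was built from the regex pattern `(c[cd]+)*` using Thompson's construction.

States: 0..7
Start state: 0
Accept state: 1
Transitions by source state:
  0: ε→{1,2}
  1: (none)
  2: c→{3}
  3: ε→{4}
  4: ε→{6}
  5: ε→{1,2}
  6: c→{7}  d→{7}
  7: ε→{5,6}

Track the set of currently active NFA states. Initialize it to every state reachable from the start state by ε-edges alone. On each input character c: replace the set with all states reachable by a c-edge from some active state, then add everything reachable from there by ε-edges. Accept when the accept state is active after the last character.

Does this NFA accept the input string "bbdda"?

initial (ε-close {0}): {0,1,2}
'b' @ 1: {}  — no active states
rest 'bdda' ignored (set empty)
end set {} — state 1 not in

Answer: REJECT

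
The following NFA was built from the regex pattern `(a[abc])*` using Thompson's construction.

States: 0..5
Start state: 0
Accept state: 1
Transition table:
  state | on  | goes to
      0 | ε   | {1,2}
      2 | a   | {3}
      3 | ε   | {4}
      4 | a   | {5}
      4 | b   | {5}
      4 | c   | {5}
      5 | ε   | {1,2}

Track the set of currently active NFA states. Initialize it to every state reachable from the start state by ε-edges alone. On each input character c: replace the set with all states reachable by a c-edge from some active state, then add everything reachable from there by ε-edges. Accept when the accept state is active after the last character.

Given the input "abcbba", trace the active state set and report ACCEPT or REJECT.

Answer: REJECT

Trace:
start: ε-closure({0}) = {0,1,2}
'a' @ 1: {3,4}
'b' @ 2: {1,2,5}  [accepting]
'c' @ 3: {}  — state set empty
rest 'bba' ignored (set empty)
after full input: {}  (accept=1 not in)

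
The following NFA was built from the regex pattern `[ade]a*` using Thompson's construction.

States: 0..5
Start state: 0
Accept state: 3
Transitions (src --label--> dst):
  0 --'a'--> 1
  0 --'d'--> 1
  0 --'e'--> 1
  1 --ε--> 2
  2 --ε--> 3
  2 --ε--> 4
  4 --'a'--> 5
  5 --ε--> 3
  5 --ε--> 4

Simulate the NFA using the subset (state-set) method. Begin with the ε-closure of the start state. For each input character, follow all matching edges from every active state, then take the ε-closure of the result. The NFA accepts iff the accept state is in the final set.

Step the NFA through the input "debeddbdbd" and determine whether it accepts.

Answer: REJECT

Trace:
start: ε-closure({0}) = {0}
'd' @ 1: {1,2,3,4}  [accepting]
'e' @ 2: {}  — dead — no transitions
rest 'beddbdbd' ignored (set empty)
end set {} — state 3 not in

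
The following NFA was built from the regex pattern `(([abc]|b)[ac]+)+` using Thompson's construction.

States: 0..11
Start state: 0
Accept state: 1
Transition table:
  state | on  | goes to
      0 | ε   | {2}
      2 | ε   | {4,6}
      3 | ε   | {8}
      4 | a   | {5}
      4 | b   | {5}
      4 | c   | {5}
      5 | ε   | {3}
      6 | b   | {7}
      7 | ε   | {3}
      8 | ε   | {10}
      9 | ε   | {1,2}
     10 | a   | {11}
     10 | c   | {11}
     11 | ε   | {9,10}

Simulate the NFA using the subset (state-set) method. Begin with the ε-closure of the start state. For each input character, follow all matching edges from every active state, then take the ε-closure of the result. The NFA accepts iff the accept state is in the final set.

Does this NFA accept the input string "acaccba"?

Answer: ACCEPT

Trace:
initial (ε-close {0}): {0,2,4,6}
'a' @ 1: {3,5,8,10}
'c' @ 2: {1,2,4,6,9,10,11}  ✓accept
'a' @ 3: {1,2,3,4,5,6,8,9,10,11}  ✓accept
'c' @ 4: {1,2,3,4,5,6,8,9,10,11}  ✓accept
'c' @ 5: {1,2,3,4,5,6,8,9,10,11}  ✓accept
'b' @ 6: {3,5,7,8,10}
'a' @ 7: {1,2,4,6,9,10,11}  ✓accept
after full input: {1,2,4,6,9,10,11}  (accept=1 in)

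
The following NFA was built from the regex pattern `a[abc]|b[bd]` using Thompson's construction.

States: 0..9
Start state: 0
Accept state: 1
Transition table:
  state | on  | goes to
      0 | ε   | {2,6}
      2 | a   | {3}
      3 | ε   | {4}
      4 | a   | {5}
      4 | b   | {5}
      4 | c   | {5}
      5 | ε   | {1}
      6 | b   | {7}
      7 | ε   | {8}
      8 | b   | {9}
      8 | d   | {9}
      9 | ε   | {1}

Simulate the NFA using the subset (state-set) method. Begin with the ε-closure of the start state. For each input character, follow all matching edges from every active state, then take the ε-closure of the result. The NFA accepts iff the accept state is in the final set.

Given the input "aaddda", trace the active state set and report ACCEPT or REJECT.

initial (ε-close {0}): {0,2,6}
'a' @ 1: {3,4}
'a' @ 2: {1,5}  [accepting]
'd' @ 3: {}  — dead — no transitions
rest 'dda' ignored (set empty)
after full input: {}  (accept=1 not in)

Answer: REJECT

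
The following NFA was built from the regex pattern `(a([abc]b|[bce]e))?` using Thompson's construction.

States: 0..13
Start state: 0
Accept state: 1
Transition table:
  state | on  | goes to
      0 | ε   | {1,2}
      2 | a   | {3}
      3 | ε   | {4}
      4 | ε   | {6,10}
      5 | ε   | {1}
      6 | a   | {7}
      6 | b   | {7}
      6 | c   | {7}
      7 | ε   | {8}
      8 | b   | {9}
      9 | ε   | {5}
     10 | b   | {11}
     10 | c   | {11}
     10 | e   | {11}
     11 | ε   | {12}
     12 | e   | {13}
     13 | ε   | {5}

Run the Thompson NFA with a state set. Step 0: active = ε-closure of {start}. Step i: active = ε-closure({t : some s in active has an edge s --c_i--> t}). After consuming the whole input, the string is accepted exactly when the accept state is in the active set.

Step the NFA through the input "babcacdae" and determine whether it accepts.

initial (ε-close {0}): {0,1,2}
'b' @ 1: {}  — dead — no transitions
rest 'abcacdae' ignored (set empty)
end set {} — state 1 not in

Answer: REJECT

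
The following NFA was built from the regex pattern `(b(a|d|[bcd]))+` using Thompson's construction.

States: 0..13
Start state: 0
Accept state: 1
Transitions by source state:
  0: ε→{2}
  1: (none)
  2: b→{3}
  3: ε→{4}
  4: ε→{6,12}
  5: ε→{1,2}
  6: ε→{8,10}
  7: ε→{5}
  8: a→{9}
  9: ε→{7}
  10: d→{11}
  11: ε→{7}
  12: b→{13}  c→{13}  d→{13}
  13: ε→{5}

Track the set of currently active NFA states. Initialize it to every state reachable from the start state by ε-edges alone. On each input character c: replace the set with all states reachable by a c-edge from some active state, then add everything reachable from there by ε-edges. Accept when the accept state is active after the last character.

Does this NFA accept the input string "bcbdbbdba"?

Answer: REJECT

Derivation:
start: ε-closure({0}) = {0,2}
'b' @ 1: {3,4,6,8,10,12}
'c' @ 2: {1,2,5,13}  (accept∈set)
'b' @ 3: {3,4,6,8,10,12}
'd' @ 4: {1,2,5,7,11,13}  (accept∈set)
'b' @ 5: {3,4,6,8,10,12}
'b' @ 6: {1,2,5,13}  (accept∈set)
'd' @ 7: {}  — no active states
rest 'ba' ignored (set empty)
final: {}; accept 1 not in set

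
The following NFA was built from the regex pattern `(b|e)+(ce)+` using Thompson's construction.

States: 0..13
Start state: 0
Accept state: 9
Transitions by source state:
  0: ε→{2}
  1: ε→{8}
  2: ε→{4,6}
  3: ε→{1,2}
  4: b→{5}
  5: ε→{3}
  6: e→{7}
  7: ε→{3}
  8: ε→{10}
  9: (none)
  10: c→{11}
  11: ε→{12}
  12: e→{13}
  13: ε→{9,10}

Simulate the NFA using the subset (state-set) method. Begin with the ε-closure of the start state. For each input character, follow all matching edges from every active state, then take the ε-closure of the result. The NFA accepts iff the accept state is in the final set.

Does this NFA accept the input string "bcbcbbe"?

Answer: REJECT

Derivation:
start: ε-closure({0}) = {0,2,4,6}
'b' @ 1: {1,2,3,4,5,6,8,10}
'c' @ 2: {11,12}
'b' @ 3: {}  — state set empty
rest 'cbbe' ignored (set empty)
end set {} — state 9 not in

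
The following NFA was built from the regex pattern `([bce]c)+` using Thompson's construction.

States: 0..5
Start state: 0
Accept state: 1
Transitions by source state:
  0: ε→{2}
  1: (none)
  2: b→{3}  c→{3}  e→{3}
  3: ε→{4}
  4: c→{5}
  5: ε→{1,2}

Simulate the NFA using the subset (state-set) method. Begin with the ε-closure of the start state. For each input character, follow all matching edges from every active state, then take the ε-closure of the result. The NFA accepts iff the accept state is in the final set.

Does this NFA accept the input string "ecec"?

start: ε-closure({0}) = {0,2}
'e' @ 1: {3,4}
'c' @ 2: {1,2,5}  (accept∈set)
'e' @ 3: {3,4}
'c' @ 4: {1,2,5}  (accept∈set)
after full input: {1,2,5}  (accept=1 in)

Answer: ACCEPT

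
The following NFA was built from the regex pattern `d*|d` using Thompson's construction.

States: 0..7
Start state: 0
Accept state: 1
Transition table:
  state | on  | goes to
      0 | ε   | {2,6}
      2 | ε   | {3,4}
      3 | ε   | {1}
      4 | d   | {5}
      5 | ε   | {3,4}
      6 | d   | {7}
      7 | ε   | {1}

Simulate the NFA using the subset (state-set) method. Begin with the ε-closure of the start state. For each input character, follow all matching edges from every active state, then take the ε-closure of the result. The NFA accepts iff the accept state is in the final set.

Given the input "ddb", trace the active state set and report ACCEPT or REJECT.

Answer: REJECT

Derivation:
start: ε-closure({0}) = {0,1,2,3,4,6}
'd' @ 1: {1,3,4,5,7}  ✓accept
'd' @ 2: {1,3,4,5}  ✓accept
'b' @ 3: {}  — no active states
end set {} — state 1 not in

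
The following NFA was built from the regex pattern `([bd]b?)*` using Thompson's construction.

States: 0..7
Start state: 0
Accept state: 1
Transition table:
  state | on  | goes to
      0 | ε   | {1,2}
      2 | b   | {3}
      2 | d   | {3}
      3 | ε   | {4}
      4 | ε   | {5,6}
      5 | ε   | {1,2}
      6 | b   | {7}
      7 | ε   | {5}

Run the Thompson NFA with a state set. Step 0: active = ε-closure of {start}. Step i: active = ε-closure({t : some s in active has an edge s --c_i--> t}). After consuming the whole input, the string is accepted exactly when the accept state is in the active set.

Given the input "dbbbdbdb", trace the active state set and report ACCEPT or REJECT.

Answer: ACCEPT

Trace:
initial (ε-close {0}): {0,1,2}
'd' @ 1: {1,2,3,4,5,6}  (accept∈set)
'b' @ 2: {1,2,3,4,5,6,7}  (accept∈set)
'b' @ 3: {1,2,3,4,5,6,7}  (accept∈set)
'b' @ 4: {1,2,3,4,5,6,7}  (accept∈set)
'd' @ 5: {1,2,3,4,5,6}  (accept∈set)
'b' @ 6: {1,2,3,4,5,6,7}  (accept∈set)
'd' @ 7: {1,2,3,4,5,6}  (accept∈set)
'b' @ 8: {1,2,3,4,5,6,7}  (accept∈set)
after full input: {1,2,3,4,5,6,7}  (accept=1 in)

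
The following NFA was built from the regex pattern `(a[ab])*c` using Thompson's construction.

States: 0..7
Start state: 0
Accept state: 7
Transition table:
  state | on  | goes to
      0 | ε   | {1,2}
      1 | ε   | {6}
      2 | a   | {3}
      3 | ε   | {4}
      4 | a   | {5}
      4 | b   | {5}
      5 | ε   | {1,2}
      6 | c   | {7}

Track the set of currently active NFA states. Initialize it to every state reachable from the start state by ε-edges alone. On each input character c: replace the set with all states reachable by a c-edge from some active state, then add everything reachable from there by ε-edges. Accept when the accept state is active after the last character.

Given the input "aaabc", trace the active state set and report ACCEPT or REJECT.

S₀ = ε-closure({0}) = {0,1,2,6}
'a' @ 1: {3,4}
'a' @ 2: {1,2,5,6}
'a' @ 3: {3,4}
'b' @ 4: {1,2,5,6}
'c' @ 5: {7}  (accept∈set)
after full input: {7}  (accept=7 in)

Answer: ACCEPT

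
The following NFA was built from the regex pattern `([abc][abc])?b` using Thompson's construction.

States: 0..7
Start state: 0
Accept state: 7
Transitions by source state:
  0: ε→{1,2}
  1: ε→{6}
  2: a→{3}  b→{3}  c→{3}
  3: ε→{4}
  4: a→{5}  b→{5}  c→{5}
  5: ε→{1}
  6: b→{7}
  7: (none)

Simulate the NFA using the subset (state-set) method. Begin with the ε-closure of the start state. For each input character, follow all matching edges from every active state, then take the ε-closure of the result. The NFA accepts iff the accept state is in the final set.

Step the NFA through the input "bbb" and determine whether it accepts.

start: ε-closure({0}) = {0,1,2,6}
'b' @ 1: {3,4,7}  (accept∈set)
'b' @ 2: {1,5,6}
'b' @ 3: {7}  (accept∈set)
after full input: {7}  (accept=7 in)

Answer: ACCEPT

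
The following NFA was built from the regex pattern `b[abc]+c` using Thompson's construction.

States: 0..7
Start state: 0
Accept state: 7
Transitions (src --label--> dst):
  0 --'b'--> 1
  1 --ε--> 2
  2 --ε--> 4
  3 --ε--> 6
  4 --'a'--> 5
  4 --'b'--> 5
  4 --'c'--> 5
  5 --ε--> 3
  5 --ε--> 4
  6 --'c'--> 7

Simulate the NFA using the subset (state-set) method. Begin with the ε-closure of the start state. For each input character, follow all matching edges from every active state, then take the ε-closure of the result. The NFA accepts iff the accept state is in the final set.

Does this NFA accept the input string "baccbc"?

Answer: ACCEPT

Derivation:
start: ε-closure({0}) = {0}
'b' @ 1: {1,2,4}
'a' @ 2: {3,4,5,6}
'c' @ 3: {3,4,5,6,7}  [accepting]
'c' @ 4: {3,4,5,6,7}  [accepting]
'b' @ 5: {3,4,5,6}
'c' @ 6: {3,4,5,6,7}  [accepting]
after full input: {3,4,5,6,7}  (accept=7 in)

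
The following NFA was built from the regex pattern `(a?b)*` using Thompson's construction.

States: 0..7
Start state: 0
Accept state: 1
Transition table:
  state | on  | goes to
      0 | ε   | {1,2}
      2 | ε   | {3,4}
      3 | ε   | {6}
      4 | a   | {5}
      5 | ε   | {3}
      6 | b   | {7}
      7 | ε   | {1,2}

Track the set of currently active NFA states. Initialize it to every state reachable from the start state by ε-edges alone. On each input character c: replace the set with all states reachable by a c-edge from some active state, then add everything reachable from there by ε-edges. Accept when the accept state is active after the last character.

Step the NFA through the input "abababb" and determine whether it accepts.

start: ε-closure({0}) = {0,1,2,3,4,6}
'a' @ 1: {3,5,6}
'b' @ 2: {1,2,3,4,6,7}  ✓accept
'a' @ 3: {3,5,6}
'b' @ 4: {1,2,3,4,6,7}  ✓accept
'a' @ 5: {3,5,6}
'b' @ 6: {1,2,3,4,6,7}  ✓accept
'b' @ 7: {1,2,3,4,6,7}  ✓accept
after full input: {1,2,3,4,6,7}  (accept=1 in)

Answer: ACCEPT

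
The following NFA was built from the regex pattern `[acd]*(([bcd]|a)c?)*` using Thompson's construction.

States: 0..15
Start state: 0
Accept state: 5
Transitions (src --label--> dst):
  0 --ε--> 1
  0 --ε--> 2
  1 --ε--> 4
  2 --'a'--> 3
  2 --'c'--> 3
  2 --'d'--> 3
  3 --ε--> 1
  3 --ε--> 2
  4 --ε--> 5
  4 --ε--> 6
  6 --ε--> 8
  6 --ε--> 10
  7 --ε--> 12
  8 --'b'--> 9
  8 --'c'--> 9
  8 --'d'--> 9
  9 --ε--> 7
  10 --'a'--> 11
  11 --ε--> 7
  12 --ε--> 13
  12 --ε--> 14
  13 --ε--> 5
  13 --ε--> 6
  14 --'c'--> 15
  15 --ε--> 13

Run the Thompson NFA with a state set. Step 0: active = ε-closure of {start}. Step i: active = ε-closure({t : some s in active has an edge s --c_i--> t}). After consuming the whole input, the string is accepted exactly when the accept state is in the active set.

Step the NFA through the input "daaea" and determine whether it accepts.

start: ε-closure({0}) = {0,1,2,4,5,6,8,10}
'd' @ 1: {1,2,3,4,5,6,7,8,9,10,12,13,14}  ✓accept
'a' @ 2: {1,2,3,4,5,6,7,8,10,11,12,13,14}  ✓accept
'a' @ 3: {1,2,3,4,5,6,7,8,10,11,12,13,14}  ✓accept
'e' @ 4: {}  — dead — no transitions
rest 'a' ignored (set empty)
after full input: {}  (accept=5 not in)

Answer: REJECT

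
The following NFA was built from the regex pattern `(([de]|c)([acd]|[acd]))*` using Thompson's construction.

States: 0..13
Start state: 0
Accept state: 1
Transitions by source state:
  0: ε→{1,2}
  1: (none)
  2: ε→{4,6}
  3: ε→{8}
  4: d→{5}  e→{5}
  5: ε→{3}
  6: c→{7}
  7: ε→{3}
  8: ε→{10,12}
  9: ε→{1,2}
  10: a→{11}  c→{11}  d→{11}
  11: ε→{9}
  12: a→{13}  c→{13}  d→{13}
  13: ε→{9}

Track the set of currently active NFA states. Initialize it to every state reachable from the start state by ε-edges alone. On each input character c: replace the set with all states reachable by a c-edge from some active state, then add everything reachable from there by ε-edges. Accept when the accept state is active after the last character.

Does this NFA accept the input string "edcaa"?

S₀ = ε-closure({0}) = {0,1,2,4,6}
'e' @ 1: {3,5,8,10,12}
'd' @ 2: {1,2,4,6,9,11,13}  [accepting]
'c' @ 3: {3,7,8,10,12}
'a' @ 4: {1,2,4,6,9,11,13}  [accepting]
'a' @ 5: {}  — dead — no transitions
end set {} — state 1 not in

Answer: REJECT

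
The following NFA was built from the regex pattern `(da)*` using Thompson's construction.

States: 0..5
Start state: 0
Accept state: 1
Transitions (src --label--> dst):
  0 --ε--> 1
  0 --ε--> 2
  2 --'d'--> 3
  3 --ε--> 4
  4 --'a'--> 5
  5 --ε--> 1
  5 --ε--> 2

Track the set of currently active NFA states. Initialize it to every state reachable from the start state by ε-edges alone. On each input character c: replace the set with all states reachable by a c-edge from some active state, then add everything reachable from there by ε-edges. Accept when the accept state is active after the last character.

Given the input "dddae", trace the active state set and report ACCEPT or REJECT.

Answer: REJECT

Trace:
start: ε-closure({0}) = {0,1,2}
'd' @ 1: {3,4}
'd' @ 2: {}  — dead — no transitions
rest 'dae' ignored (set empty)
end set {} — state 1 not in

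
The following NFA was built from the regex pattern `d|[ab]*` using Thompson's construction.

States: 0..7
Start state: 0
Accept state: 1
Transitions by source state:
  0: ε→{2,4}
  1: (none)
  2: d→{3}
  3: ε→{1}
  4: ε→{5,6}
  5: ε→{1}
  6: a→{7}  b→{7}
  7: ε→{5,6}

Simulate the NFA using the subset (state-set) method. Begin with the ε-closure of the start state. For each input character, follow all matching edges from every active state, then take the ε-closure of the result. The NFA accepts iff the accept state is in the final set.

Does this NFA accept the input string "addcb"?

Answer: REJECT

Trace:
start: ε-closure({0}) = {0,1,2,4,5,6}
'a' @ 1: {1,5,6,7}  (accept∈set)
'd' @ 2: {}  — no active states
rest 'dcb' ignored (set empty)
end set {} — state 1 not in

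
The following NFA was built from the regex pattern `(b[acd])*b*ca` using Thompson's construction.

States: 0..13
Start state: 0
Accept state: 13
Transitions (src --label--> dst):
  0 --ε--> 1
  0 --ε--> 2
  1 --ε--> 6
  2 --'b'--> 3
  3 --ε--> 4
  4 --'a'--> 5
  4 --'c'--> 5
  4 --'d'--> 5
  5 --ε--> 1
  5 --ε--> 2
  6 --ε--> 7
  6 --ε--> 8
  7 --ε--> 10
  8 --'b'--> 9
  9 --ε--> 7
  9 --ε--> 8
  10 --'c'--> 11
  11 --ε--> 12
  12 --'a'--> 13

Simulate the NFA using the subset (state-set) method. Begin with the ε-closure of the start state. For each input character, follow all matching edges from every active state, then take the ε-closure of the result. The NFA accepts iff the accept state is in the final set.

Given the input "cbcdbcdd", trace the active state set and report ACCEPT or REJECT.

initial (ε-close {0}): {0,1,2,6,7,8,10}
'c' @ 1: {11,12}
'b' @ 2: {}  — no active states
rest 'cdbcdd' ignored (set empty)
end set {} — state 13 not in

Answer: REJECT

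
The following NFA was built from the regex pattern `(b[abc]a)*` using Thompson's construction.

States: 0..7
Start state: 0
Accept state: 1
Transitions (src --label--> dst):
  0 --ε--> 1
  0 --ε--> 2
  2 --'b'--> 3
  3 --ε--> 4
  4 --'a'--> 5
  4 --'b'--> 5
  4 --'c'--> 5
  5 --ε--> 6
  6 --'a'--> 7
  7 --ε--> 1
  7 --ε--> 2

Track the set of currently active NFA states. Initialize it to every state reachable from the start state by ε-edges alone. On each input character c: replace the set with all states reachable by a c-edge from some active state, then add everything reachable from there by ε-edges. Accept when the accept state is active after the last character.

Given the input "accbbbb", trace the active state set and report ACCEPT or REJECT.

Answer: REJECT

Trace:
initial (ε-close {0}): {0,1,2}
'a' @ 1: {}  — state set empty
rest 'ccbbbb' ignored (set empty)
end set {} — state 1 not in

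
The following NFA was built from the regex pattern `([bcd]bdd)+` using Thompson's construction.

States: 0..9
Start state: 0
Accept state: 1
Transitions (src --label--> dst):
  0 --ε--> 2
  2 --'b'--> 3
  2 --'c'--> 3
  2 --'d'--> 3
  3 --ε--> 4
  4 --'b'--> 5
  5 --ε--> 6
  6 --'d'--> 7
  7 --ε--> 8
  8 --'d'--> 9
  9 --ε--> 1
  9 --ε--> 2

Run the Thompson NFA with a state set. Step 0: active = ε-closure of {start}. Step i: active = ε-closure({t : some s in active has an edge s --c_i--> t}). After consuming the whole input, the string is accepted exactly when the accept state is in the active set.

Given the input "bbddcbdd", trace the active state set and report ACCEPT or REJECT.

Answer: ACCEPT

Steps:
S₀ = ε-closure({0}) = {0,2}
'b' @ 1: {3,4}
'b' @ 2: {5,6}
'd' @ 3: {7,8}
'd' @ 4: {1,2,9}  (accept∈set)
'c' @ 5: {3,4}
'b' @ 6: {5,6}
'd' @ 7: {7,8}
'd' @ 8: {1,2,9}  (accept∈set)
after full input: {1,2,9}  (accept=1 in)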